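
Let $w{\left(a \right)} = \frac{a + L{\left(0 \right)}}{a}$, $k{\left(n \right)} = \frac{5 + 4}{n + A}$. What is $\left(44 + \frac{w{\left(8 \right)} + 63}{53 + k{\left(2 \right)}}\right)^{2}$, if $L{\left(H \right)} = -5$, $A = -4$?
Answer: $\frac{309021241}{150544} \approx 2052.7$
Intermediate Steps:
$k{\left(n \right)} = \frac{9}{-4 + n}$ ($k{\left(n \right)} = \frac{5 + 4}{n - 4} = \frac{9}{-4 + n}$)
$w{\left(a \right)} = \frac{-5 + a}{a}$ ($w{\left(a \right)} = \frac{a - 5}{a} = \frac{-5 + a}{a}$)
$\left(44 + \frac{w{\left(8 \right)} + 63}{53 + k{\left(2 \right)}}\right)^{2} = \left(44 + \frac{\frac{-5 + 8}{8} + 63}{53 + \frac{9}{-4 + 2}}\right)^{2} = \left(44 + \frac{\frac{1}{8} \cdot 3 + 63}{53 + \frac{9}{-2}}\right)^{2} = \left(44 + \frac{\frac{3}{8} + 63}{53 + 9 \left(- \frac{1}{2}\right)}\right)^{2} = \left(44 + \frac{507}{8 \left(53 - \frac{9}{2}\right)}\right)^{2} = \left(44 + \frac{507}{8 \cdot \frac{97}{2}}\right)^{2} = \left(44 + \frac{507}{8} \cdot \frac{2}{97}\right)^{2} = \left(44 + \frac{507}{388}\right)^{2} = \left(\frac{17579}{388}\right)^{2} = \frac{309021241}{150544}$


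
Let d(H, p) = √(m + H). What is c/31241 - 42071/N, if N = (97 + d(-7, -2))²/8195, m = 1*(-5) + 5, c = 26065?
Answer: 5*(1011322*√7 + 2154154429303*I)/(62482*(-4701*I + 97*√7)) ≈ -36560.0 + 1995.9*I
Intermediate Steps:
m = 0 (m = -5 + 5 = 0)
d(H, p) = √H (d(H, p) = √(0 + H) = √H)
N = (97 + I*√7)²/8195 (N = (97 + √(-7))²/8195 = (97 + I*√7)²*(1/8195) = (97 + I*√7)²/8195 ≈ 1.1473 + 0.062633*I)
c/31241 - 42071/N = 26065/31241 - 42071*8195/(97 + I*√7)² = 26065*(1/31241) - 344771845/(97 + I*√7)² = 26065/31241 - 344771845/(97 + I*√7)²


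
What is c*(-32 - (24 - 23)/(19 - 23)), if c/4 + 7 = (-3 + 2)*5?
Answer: 1524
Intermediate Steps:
c = -48 (c = -28 + 4*((-3 + 2)*5) = -28 + 4*(-1*5) = -28 + 4*(-5) = -28 - 20 = -48)
c*(-32 - (24 - 23)/(19 - 23)) = -48*(-32 - (24 - 23)/(19 - 23)) = -48*(-32 - 1/(-4)) = -48*(-32 - (-1)/4) = -48*(-32 - 1*(-¼)) = -48*(-32 + ¼) = -48*(-127/4) = 1524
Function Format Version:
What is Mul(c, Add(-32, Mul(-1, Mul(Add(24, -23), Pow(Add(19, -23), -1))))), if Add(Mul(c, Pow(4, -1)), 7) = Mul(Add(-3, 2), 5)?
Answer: 1524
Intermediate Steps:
c = -48 (c = Add(-28, Mul(4, Mul(Add(-3, 2), 5))) = Add(-28, Mul(4, Mul(-1, 5))) = Add(-28, Mul(4, -5)) = Add(-28, -20) = -48)
Mul(c, Add(-32, Mul(-1, Mul(Add(24, -23), Pow(Add(19, -23), -1))))) = Mul(-48, Add(-32, Mul(-1, Mul(Add(24, -23), Pow(Add(19, -23), -1))))) = Mul(-48, Add(-32, Mul(-1, Mul(1, Pow(-4, -1))))) = Mul(-48, Add(-32, Mul(-1, Mul(1, Rational(-1, 4))))) = Mul(-48, Add(-32, Mul(-1, Rational(-1, 4)))) = Mul(-48, Add(-32, Rational(1, 4))) = Mul(-48, Rational(-127, 4)) = 1524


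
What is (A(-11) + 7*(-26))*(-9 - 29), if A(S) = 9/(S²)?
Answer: 836494/121 ≈ 6913.2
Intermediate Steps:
A(S) = 9/S²
(A(-11) + 7*(-26))*(-9 - 29) = (9/(-11)² + 7*(-26))*(-9 - 29) = (9*(1/121) - 182)*(-38) = (9/121 - 182)*(-38) = -22013/121*(-38) = 836494/121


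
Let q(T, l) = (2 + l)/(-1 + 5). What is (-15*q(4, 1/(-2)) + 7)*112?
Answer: 154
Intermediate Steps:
q(T, l) = ½ + l/4 (q(T, l) = (2 + l)/4 = (2 + l)*(¼) = ½ + l/4)
(-15*q(4, 1/(-2)) + 7)*112 = (-15*(½ + (¼)/(-2)) + 7)*112 = (-15*(½ + (¼)*(-½)) + 7)*112 = (-15*(½ - ⅛) + 7)*112 = (-15*3/8 + 7)*112 = (-45/8 + 7)*112 = (11/8)*112 = 154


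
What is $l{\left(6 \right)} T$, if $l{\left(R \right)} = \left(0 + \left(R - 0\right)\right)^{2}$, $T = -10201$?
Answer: $-367236$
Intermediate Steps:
$l{\left(R \right)} = R^{2}$ ($l{\left(R \right)} = \left(0 + \left(R + 0\right)\right)^{2} = \left(0 + R\right)^{2} = R^{2}$)
$l{\left(6 \right)} T = 6^{2} \left(-10201\right) = 36 \left(-10201\right) = -367236$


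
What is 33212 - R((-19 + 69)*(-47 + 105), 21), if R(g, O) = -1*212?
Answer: 33424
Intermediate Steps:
R(g, O) = -212
33212 - R((-19 + 69)*(-47 + 105), 21) = 33212 - 1*(-212) = 33212 + 212 = 33424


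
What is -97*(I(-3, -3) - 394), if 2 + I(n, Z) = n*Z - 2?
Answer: 37733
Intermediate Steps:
I(n, Z) = -4 + Z*n (I(n, Z) = -2 + (n*Z - 2) = -2 + (Z*n - 2) = -2 + (-2 + Z*n) = -4 + Z*n)
-97*(I(-3, -3) - 394) = -97*((-4 - 3*(-3)) - 394) = -97*((-4 + 9) - 394) = -97*(5 - 394) = -97*(-389) = 37733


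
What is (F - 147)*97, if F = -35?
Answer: -17654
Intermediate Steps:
(F - 147)*97 = (-35 - 147)*97 = -182*97 = -17654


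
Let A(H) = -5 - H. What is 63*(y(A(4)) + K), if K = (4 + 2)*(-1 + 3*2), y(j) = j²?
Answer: 6993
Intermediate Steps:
K = 30 (K = 6*(-1 + 6) = 6*5 = 30)
63*(y(A(4)) + K) = 63*((-5 - 1*4)² + 30) = 63*((-5 - 4)² + 30) = 63*((-9)² + 30) = 63*(81 + 30) = 63*111 = 6993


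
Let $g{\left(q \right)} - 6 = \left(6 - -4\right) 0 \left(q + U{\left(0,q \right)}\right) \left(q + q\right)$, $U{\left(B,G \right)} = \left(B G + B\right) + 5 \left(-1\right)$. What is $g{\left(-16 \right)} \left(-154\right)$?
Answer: $-924$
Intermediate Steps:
$U{\left(B,G \right)} = -5 + B + B G$ ($U{\left(B,G \right)} = \left(B + B G\right) - 5 = -5 + B + B G$)
$g{\left(q \right)} = 6$ ($g{\left(q \right)} = 6 + \left(6 - -4\right) 0 \left(q + \left(-5 + 0 + 0 q\right)\right) \left(q + q\right) = 6 + \left(6 + 4\right) 0 \left(q + \left(-5 + 0 + 0\right)\right) 2 q = 6 + 10 \cdot 0 \left(q - 5\right) 2 q = 6 + 0 \left(-5 + q\right) 2 q = 6 + 0 \cdot 2 q \left(-5 + q\right) = 6 + 0 = 6$)
$g{\left(-16 \right)} \left(-154\right) = 6 \left(-154\right) = -924$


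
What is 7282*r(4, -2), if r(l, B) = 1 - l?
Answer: -21846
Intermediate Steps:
7282*r(4, -2) = 7282*(1 - 1*4) = 7282*(1 - 4) = 7282*(-3) = -21846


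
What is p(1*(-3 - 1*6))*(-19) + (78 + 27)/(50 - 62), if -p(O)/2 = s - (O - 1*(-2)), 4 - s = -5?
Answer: 2397/4 ≈ 599.25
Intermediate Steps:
s = 9 (s = 4 - 1*(-5) = 4 + 5 = 9)
p(O) = -14 + 2*O (p(O) = -2*(9 - (O - 1*(-2))) = -2*(9 - (O + 2)) = -2*(9 - (2 + O)) = -2*(9 + (-2 - O)) = -2*(7 - O) = -14 + 2*O)
p(1*(-3 - 1*6))*(-19) + (78 + 27)/(50 - 62) = (-14 + 2*(1*(-3 - 1*6)))*(-19) + (78 + 27)/(50 - 62) = (-14 + 2*(1*(-3 - 6)))*(-19) + 105/(-12) = (-14 + 2*(1*(-9)))*(-19) + 105*(-1/12) = (-14 + 2*(-9))*(-19) - 35/4 = (-14 - 18)*(-19) - 35/4 = -32*(-19) - 35/4 = 608 - 35/4 = 2397/4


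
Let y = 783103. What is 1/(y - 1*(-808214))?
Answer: 1/1591317 ≈ 6.2841e-7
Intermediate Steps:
1/(y - 1*(-808214)) = 1/(783103 - 1*(-808214)) = 1/(783103 + 808214) = 1/1591317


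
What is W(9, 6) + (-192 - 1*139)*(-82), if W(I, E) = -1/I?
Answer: 244277/9 ≈ 27142.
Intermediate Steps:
W(9, 6) + (-192 - 1*139)*(-82) = -1/9 + (-192 - 1*139)*(-82) = -1*⅑ + (-192 - 139)*(-82) = -⅑ - 331*(-82) = -⅑ + 27142 = 244277/9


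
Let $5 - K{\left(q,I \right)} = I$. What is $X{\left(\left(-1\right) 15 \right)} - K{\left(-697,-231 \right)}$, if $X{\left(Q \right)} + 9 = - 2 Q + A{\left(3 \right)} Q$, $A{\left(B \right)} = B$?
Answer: $-260$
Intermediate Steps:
$K{\left(q,I \right)} = 5 - I$
$X{\left(Q \right)} = -9 + Q$ ($X{\left(Q \right)} = -9 + \left(- 2 Q + 3 Q\right) = -9 + Q$)
$X{\left(\left(-1\right) 15 \right)} - K{\left(-697,-231 \right)} = \left(-9 - 15\right) - \left(5 - -231\right) = \left(-9 - 15\right) - \left(5 + 231\right) = -24 - 236 = -260$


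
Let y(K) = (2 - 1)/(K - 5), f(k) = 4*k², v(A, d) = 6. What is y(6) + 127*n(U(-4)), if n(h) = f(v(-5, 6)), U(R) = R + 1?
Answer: 18289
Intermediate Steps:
U(R) = 1 + R
y(K) = 1/(-5 + K)
n(h) = 144 (n(h) = 4*6² = 4*36 = 144)
y(6) + 127*n(U(-4)) = 1/(-5 + 6) + 127*144 = 1/1 + 18288 = 1 + 18288 = 18289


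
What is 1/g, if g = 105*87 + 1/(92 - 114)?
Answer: 22/200969 ≈ 0.00010947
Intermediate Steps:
g = 200969/22 (g = 9135 + 1/(-22) = 9135 - 1/22 = 200969/22 ≈ 9135.0)
1/g = 1/(200969/22) = 22/200969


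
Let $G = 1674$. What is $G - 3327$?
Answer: $-1653$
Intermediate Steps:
$G - 3327 = 1674 - 3327 = -1653$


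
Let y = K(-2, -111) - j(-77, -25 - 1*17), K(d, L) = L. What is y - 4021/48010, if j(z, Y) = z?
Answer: -1636361/48010 ≈ -34.084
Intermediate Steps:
y = -34 (y = -111 - 1*(-77) = -111 + 77 = -34)
y - 4021/48010 = -34 - 4021/48010 = -1636361/48010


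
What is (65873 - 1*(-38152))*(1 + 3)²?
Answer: 1664400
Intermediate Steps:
(65873 - 1*(-38152))*(1 + 3)² = (65873 + 38152)*4² = 104025*16 = 1664400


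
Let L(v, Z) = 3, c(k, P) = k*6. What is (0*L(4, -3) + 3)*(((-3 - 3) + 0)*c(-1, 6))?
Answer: 108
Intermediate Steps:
c(k, P) = 6*k
(0*L(4, -3) + 3)*(((-3 - 3) + 0)*c(-1, 6)) = (0*3 + 3)*(((-3 - 3) + 0)*(6*(-1))) = (0 + 3)*((-6 + 0)*(-6)) = 3*(-6*(-6)) = 3*36 = 108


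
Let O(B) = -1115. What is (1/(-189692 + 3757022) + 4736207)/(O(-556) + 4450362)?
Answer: 16895613317311/15871932300510 ≈ 1.0645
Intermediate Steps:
(1/(-189692 + 3757022) + 4736207)/(O(-556) + 4450362) = (1/(-189692 + 3757022) + 4736207)/(-1115 + 4450362) = (1/3567330 + 4736207)/4449247 = (1/3567330 + 4736207)*(1/4449247) = (16895613317311/3567330)*(1/4449247) = 16895613317311/15871932300510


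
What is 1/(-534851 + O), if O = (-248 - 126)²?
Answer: -1/394975 ≈ -2.5318e-6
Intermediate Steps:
O = 139876 (O = (-374)² = 139876)
1/(-534851 + O) = 1/(-534851 + 139876) = 1/(-394975) = -1/394975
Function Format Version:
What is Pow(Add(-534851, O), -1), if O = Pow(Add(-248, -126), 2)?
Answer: Rational(-1, 394975) ≈ -2.5318e-6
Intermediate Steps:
O = 139876 (O = Pow(-374, 2) = 139876)
Pow(Add(-534851, O), -1) = Pow(Add(-534851, 139876), -1) = Pow(-394975, -1) = Rational(-1, 394975)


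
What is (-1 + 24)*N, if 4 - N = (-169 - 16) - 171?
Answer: 8280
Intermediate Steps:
N = 360 (N = 4 - ((-169 - 16) - 171) = 4 - (-185 - 171) = 4 - 1*(-356) = 4 + 356 = 360)
(-1 + 24)*N = (-1 + 24)*360 = 23*360 = 8280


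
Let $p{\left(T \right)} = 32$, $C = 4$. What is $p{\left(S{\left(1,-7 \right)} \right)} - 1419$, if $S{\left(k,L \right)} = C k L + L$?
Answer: $-1387$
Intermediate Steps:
$S{\left(k,L \right)} = L + 4 L k$ ($S{\left(k,L \right)} = 4 k L + L = 4 L k + L = L + 4 L k$)
$p{\left(S{\left(1,-7 \right)} \right)} - 1419 = 32 - 1419 = -1387$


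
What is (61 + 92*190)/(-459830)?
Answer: -17541/459830 ≈ -0.038147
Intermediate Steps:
(61 + 92*190)/(-459830) = (61 + 17480)*(-1/459830) = 17541*(-1/459830) = -17541/459830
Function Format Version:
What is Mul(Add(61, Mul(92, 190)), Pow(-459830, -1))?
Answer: Rational(-17541, 459830) ≈ -0.038147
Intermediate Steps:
Mul(Add(61, Mul(92, 190)), Pow(-459830, -1)) = Mul(Add(61, 17480), Rational(-1, 459830)) = Mul(17541, Rational(-1, 459830)) = Rational(-17541, 459830)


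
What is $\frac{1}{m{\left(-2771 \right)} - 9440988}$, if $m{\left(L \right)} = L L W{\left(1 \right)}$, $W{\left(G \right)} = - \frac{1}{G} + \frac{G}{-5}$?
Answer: $- \frac{5}{93275586} \approx -5.3605 \cdot 10^{-8}$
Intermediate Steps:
$W{\left(G \right)} = - \frac{1}{G} - \frac{G}{5}$ ($W{\left(G \right)} = - \frac{1}{G} + G \left(- \frac{1}{5}\right) = - \frac{1}{G} - \frac{G}{5}$)
$m{\left(L \right)} = - \frac{6 L^{2}}{5}$ ($m{\left(L \right)} = L L \left(- 1^{-1} - \frac{1}{5}\right) = L^{2} \left(\left(-1\right) 1 - \frac{1}{5}\right) = L^{2} \left(-1 - \frac{1}{5}\right) = L^{2} \left(- \frac{6}{5}\right) = - \frac{6 L^{2}}{5}$)
$\frac{1}{m{\left(-2771 \right)} - 9440988} = \frac{1}{- \frac{6 \left(-2771\right)^{2}}{5} - 9440988} = \frac{1}{\left(- \frac{6}{5}\right) 7678441 - 9440988} = \frac{1}{- \frac{46070646}{5} - 9440988} = \frac{1}{- \frac{93275586}{5}} = - \frac{5}{93275586}$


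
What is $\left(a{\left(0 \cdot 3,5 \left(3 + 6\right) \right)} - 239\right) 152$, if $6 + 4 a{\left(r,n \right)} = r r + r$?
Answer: $-36556$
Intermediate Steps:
$a{\left(r,n \right)} = - \frac{3}{2} + \frac{r}{4} + \frac{r^{2}}{4}$ ($a{\left(r,n \right)} = - \frac{3}{2} + \frac{r r + r}{4} = - \frac{3}{2} + \frac{r^{2} + r}{4} = - \frac{3}{2} + \frac{r + r^{2}}{4} = - \frac{3}{2} + \left(\frac{r}{4} + \frac{r^{2}}{4}\right) = - \frac{3}{2} + \frac{r}{4} + \frac{r^{2}}{4}$)
$\left(a{\left(0 \cdot 3,5 \left(3 + 6\right) \right)} - 239\right) 152 = \left(\left(- \frac{3}{2} + \frac{0 \cdot 3}{4} + \frac{\left(0 \cdot 3\right)^{2}}{4}\right) - 239\right) 152 = \left(\left(- \frac{3}{2} + \frac{1}{4} \cdot 0 + \frac{0^{2}}{4}\right) - 239\right) 152 = \left(\left(- \frac{3}{2} + 0 + \frac{1}{4} \cdot 0\right) - 239\right) 152 = \left(\left(- \frac{3}{2} + 0 + 0\right) - 239\right) 152 = \left(- \frac{3}{2} - 239\right) 152 = \left(- \frac{481}{2}\right) 152 = -36556$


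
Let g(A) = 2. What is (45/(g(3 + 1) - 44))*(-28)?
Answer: 30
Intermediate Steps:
(45/(g(3 + 1) - 44))*(-28) = (45/(2 - 44))*(-28) = (45/(-42))*(-28) = (45*(-1/42))*(-28) = -15/14*(-28) = 30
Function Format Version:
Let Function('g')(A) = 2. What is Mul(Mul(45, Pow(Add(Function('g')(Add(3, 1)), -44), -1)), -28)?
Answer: 30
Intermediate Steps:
Mul(Mul(45, Pow(Add(Function('g')(Add(3, 1)), -44), -1)), -28) = Mul(Mul(45, Pow(Add(2, -44), -1)), -28) = Mul(Mul(45, Pow(-42, -1)), -28) = Mul(Mul(45, Rational(-1, 42)), -28) = Mul(Rational(-15, 14), -28) = 30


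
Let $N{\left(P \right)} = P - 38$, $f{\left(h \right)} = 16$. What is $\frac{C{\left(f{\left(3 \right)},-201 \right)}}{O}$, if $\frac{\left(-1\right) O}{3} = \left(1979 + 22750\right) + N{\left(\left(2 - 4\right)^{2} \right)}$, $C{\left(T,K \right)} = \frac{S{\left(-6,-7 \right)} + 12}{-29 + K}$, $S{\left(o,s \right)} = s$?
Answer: $\frac{1}{3407910} \approx 2.9343 \cdot 10^{-7}$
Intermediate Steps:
$N{\left(P \right)} = -38 + P$
$C{\left(T,K \right)} = \frac{5}{-29 + K}$ ($C{\left(T,K \right)} = \frac{-7 + 12}{-29 + K} = \frac{5}{-29 + K}$)
$O = -74085$ ($O = - 3 \left(\left(1979 + 22750\right) - \left(38 - \left(2 - 4\right)^{2}\right)\right) = - 3 \left(24729 - \left(38 - \left(-2\right)^{2}\right)\right) = - 3 \left(24729 + \left(-38 + 4\right)\right) = - 3 \left(24729 - 34\right) = \left(-3\right) 24695 = -74085$)
$\frac{C{\left(f{\left(3 \right)},-201 \right)}}{O} = \frac{5 \frac{1}{-29 - 201}}{-74085} = \frac{5}{-230} \left(- \frac{1}{74085}\right) = 5 \left(- \frac{1}{230}\right) \left(- \frac{1}{74085}\right) = \left(- \frac{1}{46}\right) \left(- \frac{1}{74085}\right) = \frac{1}{3407910}$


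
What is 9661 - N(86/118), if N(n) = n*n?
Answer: 33628092/3481 ≈ 9660.5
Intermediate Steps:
N(n) = n²
9661 - N(86/118) = 9661 - (86/118)² = 9661 - (86*(1/118))² = 9661 - (43/59)² = 9661 - 1*1849/3481 = 9661 - 1849/3481 = 33628092/3481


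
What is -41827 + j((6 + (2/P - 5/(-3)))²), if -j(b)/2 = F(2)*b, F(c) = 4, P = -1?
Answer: -378755/9 ≈ -42084.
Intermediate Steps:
j(b) = -8*b
-41827 + j((6 + (2/P - 5/(-3)))²) = -41827 - 8*(6 + (2/(-1) - 5/(-3)))² = -41827 - 8*(6 + (2*(-1) - 5*(-⅓)))² = -41827 - 8*(6 + (-2 + 5/3))² = -41827 - 8*(6 - ⅓)² = -41827 - 8*(17/3)² = -41827 - 8*289/9 = -41827 - 2312/9 = -378755/9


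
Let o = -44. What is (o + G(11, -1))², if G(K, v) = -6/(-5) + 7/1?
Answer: 32041/25 ≈ 1281.6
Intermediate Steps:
G(K, v) = 41/5 (G(K, v) = -6*(-⅕) + 7*1 = 6/5 + 7 = 41/5)
(o + G(11, -1))² = (-44 + 41/5)² = (-179/5)² = 32041/25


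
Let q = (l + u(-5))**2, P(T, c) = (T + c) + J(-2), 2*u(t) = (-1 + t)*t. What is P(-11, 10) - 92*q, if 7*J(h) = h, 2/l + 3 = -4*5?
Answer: -3294379/161 ≈ -20462.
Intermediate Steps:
u(t) = t*(-1 + t)/2 (u(t) = ((-1 + t)*t)/2 = (t*(-1 + t))/2 = t*(-1 + t)/2)
l = -2/23 (l = 2/(-3 - 4*5) = 2/(-3 - 20) = 2/(-23) = 2*(-1/23) = -2/23 ≈ -0.086957)
J(h) = h/7
P(T, c) = -2/7 + T + c (P(T, c) = (T + c) + (1/7)*(-2) = (T + c) - 2/7 = -2/7 + T + c)
q = 117649/529 (q = (-2/23 + (1/2)*(-5)*(-1 - 5))**2 = (-2/23 + (1/2)*(-5)*(-6))**2 = (-2/23 + 15)**2 = (343/23)**2 = 117649/529 ≈ 222.40)
P(-11, 10) - 92*q = (-2/7 - 11 + 10) - 92*117649/529 = -9/7 - 470596/23 = -3294379/161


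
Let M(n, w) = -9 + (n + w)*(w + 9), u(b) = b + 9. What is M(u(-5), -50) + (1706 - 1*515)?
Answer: 3068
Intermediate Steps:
u(b) = 9 + b
M(n, w) = -9 + (9 + w)*(n + w) (M(n, w) = -9 + (n + w)*(9 + w) = -9 + (9 + w)*(n + w))
M(u(-5), -50) + (1706 - 1*515) = (-9 + (-50)² + 9*(9 - 5) + 9*(-50) + (9 - 5)*(-50)) + (1706 - 1*515) = (-9 + 2500 + 9*4 - 450 + 4*(-50)) + (1706 - 515) = (-9 + 2500 + 36 - 450 - 200) + 1191 = 1877 + 1191 = 3068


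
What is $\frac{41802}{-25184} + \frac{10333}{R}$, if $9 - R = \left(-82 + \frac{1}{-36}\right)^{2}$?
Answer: $- \frac{350643923301}{109657998640} \approx -3.1976$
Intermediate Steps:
$R = - \frac{8708545}{1296}$ ($R = 9 - \left(-82 + \frac{1}{-36}\right)^{2} = 9 - \left(-82 - \frac{1}{36}\right)^{2} = 9 - \left(- \frac{2953}{36}\right)^{2} = 9 - \frac{8720209}{1296} = - \frac{8708545}{1296} \approx -6719.6$)
$\frac{41802}{-25184} + \frac{10333}{R} = \frac{41802}{-25184} + \frac{10333}{- \frac{8708545}{1296}} = 41802 \left(- \frac{1}{25184}\right) + 10333 \left(- \frac{1296}{8708545}\right) = - \frac{20901}{12592} - \frac{13391568}{8708545} = - \frac{350643923301}{109657998640}$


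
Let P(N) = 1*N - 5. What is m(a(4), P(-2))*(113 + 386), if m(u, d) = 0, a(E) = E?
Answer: 0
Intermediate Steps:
P(N) = -5 + N (P(N) = N - 5 = -5 + N)
m(a(4), P(-2))*(113 + 386) = 0*(113 + 386) = 0*499 = 0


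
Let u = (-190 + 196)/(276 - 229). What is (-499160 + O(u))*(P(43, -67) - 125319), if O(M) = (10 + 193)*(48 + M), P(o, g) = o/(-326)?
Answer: 469848675142679/7661 ≈ 6.1330e+10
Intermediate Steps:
P(o, g) = -o/326 (P(o, g) = o*(-1/326) = -o/326)
u = 6/47 ≈ 0.12766
O(M) = 9744 + 203*M (O(M) = 203*(48 + M) = 9744 + 203*M)
(-499160 + O(u))*(P(43, -67) - 125319) = (-499160 + (9744 + 203*(6/47)))*(-1/326*43 - 125319) = (-499160 + (9744 + 1218/47))*(-43/326 - 125319) = (-499160 + 459186/47)*(-40854037/326) = -23001334/47*(-40854037/326) = 469848675142679/7661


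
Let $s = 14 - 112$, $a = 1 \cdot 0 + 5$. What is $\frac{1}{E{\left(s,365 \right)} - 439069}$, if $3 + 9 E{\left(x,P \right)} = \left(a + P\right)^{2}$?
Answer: $- \frac{9}{3814724} \approx -2.3593 \cdot 10^{-6}$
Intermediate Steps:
$a = 5$ ($a = 0 + 5 = 5$)
$s = -98$ ($s = 14 - 112 = -98$)
$E{\left(x,P \right)} = - \frac{1}{3} + \frac{\left(5 + P\right)^{2}}{9}$
$\frac{1}{E{\left(s,365 \right)} - 439069} = \frac{1}{\left(- \frac{1}{3} + \frac{\left(5 + 365\right)^{2}}{9}\right) - 439069} = \frac{1}{\left(- \frac{1}{3} + \frac{370^{2}}{9}\right) - 439069} = \frac{1}{\left(- \frac{1}{3} + \frac{1}{9} \cdot 136900\right) - 439069} = \frac{1}{\left(- \frac{1}{3} + \frac{136900}{9}\right) - 439069} = \frac{1}{\frac{136897}{9} - 439069} = \frac{1}{- \frac{3814724}{9}} = - \frac{9}{3814724}$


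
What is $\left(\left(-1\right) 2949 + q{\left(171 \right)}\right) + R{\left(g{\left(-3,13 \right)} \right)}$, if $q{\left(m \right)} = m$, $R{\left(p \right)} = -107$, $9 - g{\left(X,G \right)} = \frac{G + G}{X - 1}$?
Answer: $-2885$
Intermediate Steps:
$g{\left(X,G \right)} = 9 - \frac{2 G}{-1 + X}$ ($g{\left(X,G \right)} = 9 - \frac{G + G}{X - 1} = 9 - \frac{2 G}{-1 + X}$)
$\left(\left(-1\right) 2949 + q{\left(171 \right)}\right) + R{\left(g{\left(-3,13 \right)} \right)} = \left(\left(-1\right) 2949 + 171\right) - 107 = \left(-2949 + 171\right) - 107 = -2778 - 107 = -2885$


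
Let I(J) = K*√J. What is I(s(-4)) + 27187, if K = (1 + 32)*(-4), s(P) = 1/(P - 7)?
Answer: 27187 - 12*I*√11 ≈ 27187.0 - 39.799*I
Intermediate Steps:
s(P) = 1/(-7 + P)
K = -132 (K = 33*(-4) = -132)
I(J) = -132*√J
I(s(-4)) + 27187 = -132*I*√11/11 + 27187 = -12*I*√11 + 27187 = 27187 - 12*I*√11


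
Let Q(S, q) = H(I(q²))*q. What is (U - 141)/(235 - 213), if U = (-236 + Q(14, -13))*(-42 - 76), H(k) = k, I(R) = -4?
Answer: 1961/2 ≈ 980.50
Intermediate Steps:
Q(S, q) = -4*q
U = 21712 (U = (-236 - 4*(-13))*(-42 - 76) = (-236 + 52)*(-118) = -184*(-118) = 21712)
(U - 141)/(235 - 213) = (21712 - 141)/(235 - 213) = 21571/22 = 21571*(1/22) = 1961/2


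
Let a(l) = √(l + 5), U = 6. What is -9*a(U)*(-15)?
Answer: 135*√11 ≈ 447.74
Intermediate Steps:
a(l) = √(5 + l)
-9*a(U)*(-15) = -9*√(5 + 6)*(-15) = -9*√11*(-15) = 135*√11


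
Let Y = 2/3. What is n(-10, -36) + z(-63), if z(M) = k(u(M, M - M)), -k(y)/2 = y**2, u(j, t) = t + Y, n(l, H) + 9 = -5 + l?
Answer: -224/9 ≈ -24.889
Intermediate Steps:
n(l, H) = -14 + l (n(l, H) = -9 + (-5 + l) = -14 + l)
Y = 2/3 (Y = 2*(1/3) = 2/3 ≈ 0.66667)
u(j, t) = 2/3 + t (u(j, t) = t + 2/3 = 2/3 + t)
k(y) = -2*y**2
z(M) = -8/9 (z(M) = -2*(2/3 + (M - M))**2 = -2*(2/3 + 0)**2 = -2*(2/3)**2 = -2*4/9 = -8/9)
n(-10, -36) + z(-63) = (-14 - 10) - 8/9 = -24 - 8/9 = -224/9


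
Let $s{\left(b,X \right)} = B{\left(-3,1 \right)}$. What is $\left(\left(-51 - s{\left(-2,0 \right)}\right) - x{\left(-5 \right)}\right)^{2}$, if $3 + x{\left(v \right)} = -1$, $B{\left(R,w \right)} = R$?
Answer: $1936$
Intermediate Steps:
$s{\left(b,X \right)} = -3$
$x{\left(v \right)} = -4$ ($x{\left(v \right)} = -3 - 1 = -4$)
$\left(\left(-51 - s{\left(-2,0 \right)}\right) - x{\left(-5 \right)}\right)^{2} = \left(\left(-51 - -3\right) - -4\right)^{2} = \left(\left(-51 + 3\right) + 4\right)^{2} = \left(-48 + 4\right)^{2} = \left(-44\right)^{2} = 1936$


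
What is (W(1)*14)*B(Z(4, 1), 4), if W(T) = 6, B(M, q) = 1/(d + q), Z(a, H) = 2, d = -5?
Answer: -84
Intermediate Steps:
B(M, q) = 1/(-5 + q)
(W(1)*14)*B(Z(4, 1), 4) = (6*14)/(-5 + 4) = 84/(-1) = 84*(-1) = -84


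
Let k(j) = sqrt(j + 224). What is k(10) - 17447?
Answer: -17447 + 3*sqrt(26) ≈ -17432.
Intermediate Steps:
k(j) = sqrt(224 + j)
k(10) - 17447 = sqrt(224 + 10) - 17447 = sqrt(234) - 17447 = 3*sqrt(26) - 17447 = -17447 + 3*sqrt(26)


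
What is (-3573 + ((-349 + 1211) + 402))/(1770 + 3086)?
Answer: -2309/4856 ≈ -0.47549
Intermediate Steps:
(-3573 + ((-349 + 1211) + 402))/(1770 + 3086) = (-3573 + (862 + 402))/4856 = (-3573 + 1264)*(1/4856) = -2309*1/4856 = -2309/4856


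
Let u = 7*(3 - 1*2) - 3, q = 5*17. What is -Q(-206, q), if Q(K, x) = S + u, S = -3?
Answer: -1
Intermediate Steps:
q = 85
u = 4 (u = 7*(3 - 2) - 3 = 7*1 - 3 = 7 - 3 = 4)
Q(K, x) = 1 (Q(K, x) = -3 + 4 = 1)
-Q(-206, q) = -1*1 = -1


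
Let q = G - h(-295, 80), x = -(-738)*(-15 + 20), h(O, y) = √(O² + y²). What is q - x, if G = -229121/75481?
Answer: -278754011/75481 - 5*√3737 ≈ -3998.7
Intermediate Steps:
G = -229121/75481 (G = -229121*1/75481 = -229121/75481 ≈ -3.0355)
x = 3690 (x = -(-738)*5 = -41*(-90) = 3690)
q = -229121/75481 - 5*√3737 (q = -229121/75481 - √((-295)² + 80²) = -229121/75481 - √(87025 + 6400) = -229121/75481 - √93425 = -229121/75481 - 5*√3737 ≈ -308.69)
q - x = (-229121/75481 - 5*√3737) - 1*3690 = (-229121/75481 - 5*√3737) - 3690 = -278754011/75481 - 5*√3737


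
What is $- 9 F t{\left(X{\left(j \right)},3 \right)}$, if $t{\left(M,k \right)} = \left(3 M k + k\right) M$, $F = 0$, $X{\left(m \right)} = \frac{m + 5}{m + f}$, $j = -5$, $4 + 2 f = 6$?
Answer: $0$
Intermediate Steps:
$f = 1$ ($f = -2 + \frac{1}{2} \cdot 6 = -2 + 3 = 1$)
$X{\left(m \right)} = \frac{5 + m}{1 + m}$ ($X{\left(m \right)} = \frac{m + 5}{m + 1} = \frac{5 + m}{1 + m}$)
$t{\left(M,k \right)} = M \left(k + 3 M k\right)$ ($t{\left(M,k \right)} = \left(3 M k + k\right) M = \left(k + 3 M k\right) M = M \left(k + 3 M k\right)$)
$- 9 F t{\left(X{\left(j \right)},3 \right)} = \left(-9\right) 0 \frac{5 - 5}{1 - 5} \cdot 3 \left(1 + 3 \frac{5 - 5}{1 - 5}\right) = 0 \frac{1}{-4} \cdot 0 \cdot 3 \left(1 + 3 \frac{1}{-4} \cdot 0\right) = 0 \left(- \frac{1}{4}\right) 0 \cdot 3 \left(1 + 3 \left(\left(- \frac{1}{4}\right) 0\right)\right) = 0 \cdot 0 \cdot 3 \left(1 + 3 \cdot 0\right) = 0 \cdot 0 \cdot 3 \left(1 + 0\right) = 0 \cdot 0 \cdot 3 \cdot 1 = 0 \cdot 0 = 0$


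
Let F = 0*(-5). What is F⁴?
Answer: 0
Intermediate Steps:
F = 0
F⁴ = 0⁴ = 0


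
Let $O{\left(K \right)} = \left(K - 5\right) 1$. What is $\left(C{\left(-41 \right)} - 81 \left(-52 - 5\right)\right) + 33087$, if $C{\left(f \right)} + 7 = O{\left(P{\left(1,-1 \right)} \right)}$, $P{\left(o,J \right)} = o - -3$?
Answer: $37696$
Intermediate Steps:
$P{\left(o,J \right)} = 3 + o$ ($P{\left(o,J \right)} = o + 3 = 3 + o$)
$O{\left(K \right)} = -5 + K$ ($O{\left(K \right)} = \left(-5 + K\right) 1 = -5 + K$)
$C{\left(f \right)} = -8$ ($C{\left(f \right)} = -7 + \left(-5 + \left(3 + 1\right)\right) = -7 + \left(-5 + 4\right) = -7 - 1 = -8$)
$\left(C{\left(-41 \right)} - 81 \left(-52 - 5\right)\right) + 33087 = \left(-8 - 81 \left(-52 - 5\right)\right) + 33087 = \left(-8 - -4617\right) + 33087 = \left(-8 + 4617\right) + 33087 = 4609 + 33087 = 37696$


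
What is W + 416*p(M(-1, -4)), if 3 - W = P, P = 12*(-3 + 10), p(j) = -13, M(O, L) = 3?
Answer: -5489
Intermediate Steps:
P = 84 (P = 12*7 = 84)
W = -81 (W = 3 - 1*84 = 3 - 84 = -81)
W + 416*p(M(-1, -4)) = -81 + 416*(-13) = -81 - 5408 = -5489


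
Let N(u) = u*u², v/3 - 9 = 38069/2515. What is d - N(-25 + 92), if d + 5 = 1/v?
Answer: -54773459501/182112 ≈ -3.0077e+5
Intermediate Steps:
v = 182112/2515 (v = 27 + 3*(38069/2515) = 27 + 114207/2515 = 182112/2515 ≈ 72.410)
d = -908045/182112 (d = -5 + 1/(182112/2515) = -5 + 2515/182112 = -908045/182112 ≈ -4.9862)
N(u) = u³
d - N(-25 + 92) = -908045/182112 - (-25 + 92)³ = -908045/182112 - 1*67³ = -908045/182112 - 1*300763 = -908045/182112 - 300763 = -54773459501/182112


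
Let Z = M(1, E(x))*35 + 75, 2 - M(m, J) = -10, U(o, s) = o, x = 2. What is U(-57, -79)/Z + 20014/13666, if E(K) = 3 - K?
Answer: 1521328/1127445 ≈ 1.3494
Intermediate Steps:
M(m, J) = 12 (M(m, J) = 2 - 1*(-10) = 2 + 10 = 12)
Z = 495 (Z = 12*35 + 75 = 420 + 75 = 495)
U(-57, -79)/Z + 20014/13666 = -57/495 + 20014/13666 = -57*1/495 + 20014*(1/13666) = -19/165 + 10007/6833 = 1521328/1127445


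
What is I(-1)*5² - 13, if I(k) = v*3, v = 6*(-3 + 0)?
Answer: -1363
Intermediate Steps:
v = -18 (v = 6*(-3) = -18)
I(k) = -54 (I(k) = -18*3 = -54)
I(-1)*5² - 13 = -54*5² - 13 = -54*25 - 13 = -1350 - 13 = -1363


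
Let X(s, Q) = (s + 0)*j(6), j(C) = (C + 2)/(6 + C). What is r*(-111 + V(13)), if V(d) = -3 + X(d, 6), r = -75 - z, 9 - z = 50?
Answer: 10744/3 ≈ 3581.3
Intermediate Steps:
z = -41 (z = 9 - 1*50 = 9 - 50 = -41)
j(C) = (2 + C)/(6 + C)
X(s, Q) = 2*s/3 (X(s, Q) = (s + 0)*((2 + 6)/(6 + 6)) = s*(8/12) = s*((1/12)*8) = s*(⅔) = 2*s/3)
r = -34 (r = -75 - 1*(-41) = -75 + 41 = -34)
V(d) = -3 + 2*d/3
r*(-111 + V(13)) = -34*(-111 + (-3 + (⅔)*13)) = -34*(-111 + (-3 + 26/3)) = -34*(-111 + 17/3) = -34*(-316/3) = 10744/3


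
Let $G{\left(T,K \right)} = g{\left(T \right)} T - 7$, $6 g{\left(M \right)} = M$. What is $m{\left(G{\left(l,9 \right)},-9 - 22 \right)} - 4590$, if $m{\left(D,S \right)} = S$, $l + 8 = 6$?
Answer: $-4621$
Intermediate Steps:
$l = -2$ ($l = -8 + 6 = -2$)
$g{\left(M \right)} = \frac{M}{6}$
$G{\left(T,K \right)} = -7 + \frac{T^{2}}{6}$ ($G{\left(T,K \right)} = \frac{T}{6} T - 7 = \frac{T^{2}}{6} - 7 = -7 + \frac{T^{2}}{6}$)
$m{\left(G{\left(l,9 \right)},-9 - 22 \right)} - 4590 = \left(-9 - 22\right) - 4590 = -31 - 4590 = -4621$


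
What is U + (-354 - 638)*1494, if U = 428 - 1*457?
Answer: -1482077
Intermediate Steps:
U = -29 (U = 428 - 457 = -29)
U + (-354 - 638)*1494 = -29 + (-354 - 638)*1494 = -29 - 992*1494 = -29 - 1482048 = -1482077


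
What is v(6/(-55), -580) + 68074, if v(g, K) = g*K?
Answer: 749510/11 ≈ 68137.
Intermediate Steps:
v(g, K) = K*g
v(6/(-55), -580) + 68074 = -3480/(-55) + 68074 = -3480*(-1)/55 + 68074 = -580*(-6/55) + 68074 = 696/11 + 68074 = 749510/11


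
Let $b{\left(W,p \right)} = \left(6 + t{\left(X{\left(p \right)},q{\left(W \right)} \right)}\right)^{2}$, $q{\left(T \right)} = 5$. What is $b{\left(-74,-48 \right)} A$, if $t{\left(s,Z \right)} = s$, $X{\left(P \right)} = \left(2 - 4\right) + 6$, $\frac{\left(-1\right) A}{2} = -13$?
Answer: $2600$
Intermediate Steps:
$A = 26$ ($A = \left(-2\right) \left(-13\right) = 26$)
$X{\left(P \right)} = 4$ ($X{\left(P \right)} = \left(2 - 4\right) + 6 = -2 + 6 = 4$)
$b{\left(W,p \right)} = 100$ ($b{\left(W,p \right)} = \left(6 + 4\right)^{2} = 10^{2} = 100$)
$b{\left(-74,-48 \right)} A = 100 \cdot 26 = 2600$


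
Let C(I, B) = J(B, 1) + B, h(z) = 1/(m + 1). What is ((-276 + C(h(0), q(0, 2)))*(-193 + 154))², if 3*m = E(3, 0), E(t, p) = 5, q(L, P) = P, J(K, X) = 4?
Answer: 110880900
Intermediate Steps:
m = 5/3 (m = (⅓)*5 = 5/3 ≈ 1.6667)
h(z) = 3/8 (h(z) = 1/(5/3 + 1) = 1/(8/3) = 3/8)
C(I, B) = 4 + B
((-276 + C(h(0), q(0, 2)))*(-193 + 154))² = ((-276 + (4 + 2))*(-193 + 154))² = ((-276 + 6)*(-39))² = (-270*(-39))² = 10530² = 110880900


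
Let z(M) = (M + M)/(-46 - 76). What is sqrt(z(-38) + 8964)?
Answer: sqrt(33357362)/61 ≈ 94.682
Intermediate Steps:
z(M) = -M/61 (z(M) = (2*M)/(-122) = (2*M)*(-1/122) = -M/61)
sqrt(z(-38) + 8964) = sqrt(-1/61*(-38) + 8964) = sqrt(38/61 + 8964) = sqrt(546842/61) = sqrt(33357362)/61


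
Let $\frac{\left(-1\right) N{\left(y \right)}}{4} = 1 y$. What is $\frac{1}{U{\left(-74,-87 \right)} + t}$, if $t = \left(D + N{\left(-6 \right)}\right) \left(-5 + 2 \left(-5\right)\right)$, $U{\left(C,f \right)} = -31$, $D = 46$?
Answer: $- \frac{1}{1081} \approx -0.00092507$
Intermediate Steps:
$N{\left(y \right)} = - 4 y$ ($N{\left(y \right)} = - 4 \cdot 1 y = - 4 y$)
$t = -1050$ ($t = \left(46 - -24\right) \left(-5 + 2 \left(-5\right)\right) = \left(46 + 24\right) \left(-5 - 10\right) = 70 \left(-15\right) = -1050$)
$\frac{1}{U{\left(-74,-87 \right)} + t} = \frac{1}{-31 - 1050} = \frac{1}{-1081} = - \frac{1}{1081}$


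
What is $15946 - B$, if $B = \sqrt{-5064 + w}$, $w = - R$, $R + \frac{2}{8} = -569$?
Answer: $15946 - \frac{i \sqrt{17979}}{2} \approx 15946.0 - 67.043 i$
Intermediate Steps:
$R = - \frac{2277}{4}$ ($R = - \frac{1}{4} - 569 = - \frac{2277}{4} \approx -569.25$)
$w = \frac{2277}{4}$ ($w = \left(-1\right) \left(- \frac{2277}{4}\right) = \frac{2277}{4} \approx 569.25$)
$B = \frac{i \sqrt{17979}}{2}$ ($B = \sqrt{-5064 + \frac{2277}{4}} = \sqrt{- \frac{17979}{4}} = \frac{i \sqrt{17979}}{2} \approx 67.043 i$)
$15946 - B = 15946 - \frac{i \sqrt{17979}}{2}$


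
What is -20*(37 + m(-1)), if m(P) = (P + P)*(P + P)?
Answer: -820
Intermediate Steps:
m(P) = 4*P² (m(P) = (2*P)*(2*P) = 4*P²)
-20*(37 + m(-1)) = -20*(37 + 4*(-1)²) = -20*(37 + 4*1) = -20*(37 + 4) = -20*41 = -820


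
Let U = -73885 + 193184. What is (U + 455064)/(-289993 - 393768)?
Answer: -574363/683761 ≈ -0.84001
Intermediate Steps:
U = 119299
(U + 455064)/(-289993 - 393768) = (119299 + 455064)/(-289993 - 393768) = 574363/(-683761) = 574363*(-1/683761) = -574363/683761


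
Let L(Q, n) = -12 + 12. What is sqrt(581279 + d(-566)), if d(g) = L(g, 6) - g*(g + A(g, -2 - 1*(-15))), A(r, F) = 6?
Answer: sqrt(264319) ≈ 514.12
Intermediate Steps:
L(Q, n) = 0
d(g) = -g*(6 + g) (d(g) = 0 - g*(g + 6) = 0 - g*(6 + g) = -g*(6 + g))
sqrt(581279 + d(-566)) = sqrt(581279 - 566*(-6 - 1*(-566))) = sqrt(581279 - 566*(-6 + 566)) = sqrt(581279 - 566*560) = sqrt(581279 - 316960) = sqrt(264319)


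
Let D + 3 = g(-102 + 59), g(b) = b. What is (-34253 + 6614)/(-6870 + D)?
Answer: 27639/6916 ≈ 3.9964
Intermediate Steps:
D = -46 (D = -3 + (-102 + 59) = -3 - 43 = -46)
(-34253 + 6614)/(-6870 + D) = (-34253 + 6614)/(-6870 - 46) = -27639/(-6916) = -27639*(-1/6916) = 27639/6916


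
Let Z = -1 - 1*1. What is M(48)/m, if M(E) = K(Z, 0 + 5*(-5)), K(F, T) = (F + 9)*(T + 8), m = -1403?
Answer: 119/1403 ≈ 0.084818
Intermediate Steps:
Z = -2 (Z = -1 - 1 = -2)
K(F, T) = (8 + T)*(9 + F) (K(F, T) = (9 + F)*(8 + T) = (8 + T)*(9 + F))
M(E) = -119 (M(E) = 72 + 8*(-2) + 9*(0 + 5*(-5)) - 2*(0 + 5*(-5)) = 72 - 16 + 9*(0 - 25) - 2*(0 - 25) = 72 - 16 + 9*(-25) - 2*(-25) = 72 - 16 - 225 + 50 = -119)
M(48)/m = -119/(-1403) = -119*(-1/1403) = 119/1403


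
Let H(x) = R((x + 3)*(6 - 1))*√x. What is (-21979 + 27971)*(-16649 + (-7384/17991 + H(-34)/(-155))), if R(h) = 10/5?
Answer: -1794840941656/17991 - 11984*I*√34/155 ≈ -9.9763e+7 - 450.83*I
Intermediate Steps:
R(h) = 2 (R(h) = 10*(⅕) = 2)
H(x) = 2*√x
(-21979 + 27971)*(-16649 + (-7384/17991 + H(-34)/(-155))) = (-21979 + 27971)*(-16649 + (-7384/17991 + (2*√(-34))/(-155))) = 5992*(-16649 + (-7384*1/17991 + (2*(I*√34))*(-1/155))) = 5992*(-16649 + (-7384/17991 + (2*I*√34)*(-1/155))) = 5992*(-16649 + (-7384/17991 - 2*I*√34/155)) = 5992*(-299539543/17991 - 2*I*√34/155) = -1794840941656/17991 - 11984*I*√34/155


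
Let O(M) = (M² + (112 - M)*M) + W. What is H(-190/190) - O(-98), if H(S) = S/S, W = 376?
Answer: 10601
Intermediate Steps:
O(M) = 376 + M² + M*(112 - M) (O(M) = (M² + (112 - M)*M) + 376 = (M² + M*(112 - M)) + 376 = 376 + M² + M*(112 - M))
H(S) = 1
H(-190/190) - O(-98) = 1 - (376 + 112*(-98)) = 1 - (376 - 10976) = 1 - 1*(-10600) = 1 + 10600 = 10601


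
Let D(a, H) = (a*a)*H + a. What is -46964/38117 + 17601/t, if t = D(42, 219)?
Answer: -5824673265/4908935962 ≈ -1.1865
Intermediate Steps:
D(a, H) = a + H*a² (D(a, H) = a²*H + a = H*a² + a = a + H*a²)
t = 386358 (t = 42*(1 + 219*42) = 42*(1 + 9198) = 42*9199 = 386358)
-46964/38117 + 17601/t = -46964/38117 + 17601/386358 = -46964*1/38117 + 17601*(1/386358) = -46964/38117 + 5867/128786 = -5824673265/4908935962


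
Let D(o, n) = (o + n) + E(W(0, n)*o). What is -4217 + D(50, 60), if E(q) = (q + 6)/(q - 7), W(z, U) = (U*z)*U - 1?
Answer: -234055/57 ≈ -4106.2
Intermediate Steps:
W(z, U) = -1 + z*U² (W(z, U) = z*U² - 1 = -1 + z*U²)
E(q) = (6 + q)/(-7 + q)
D(o, n) = n + o + (6 - o)/(-7 - o) (D(o, n) = (o + n) + (6 + (-1 + 0*n²)*o)/(-7 + (-1 + 0*n²)*o) = (n + o) + (6 + (-1 + 0)*o)/(-7 + (-1 + 0)*o) = (n + o) + (6 - o)/(-7 - o) = n + o + (6 - o)/(-7 - o))
-4217 + D(50, 60) = -4217 + (-6 + 50 + (7 + 50)*(60 + 50))/(7 + 50) = -4217 + (-6 + 50 + 57*110)/57 = -4217 + (-6 + 50 + 6270)/57 = -4217 + (1/57)*6314 = -4217 + 6314/57 = -234055/57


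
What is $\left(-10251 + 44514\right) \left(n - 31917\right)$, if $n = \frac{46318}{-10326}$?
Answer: $- \frac{1882302205230}{1721} \approx -1.0937 \cdot 10^{9}$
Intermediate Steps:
$n = - \frac{23159}{5163}$ ($n = 46318 \left(- \frac{1}{10326}\right) = - \frac{23159}{5163} \approx -4.4856$)
$\left(-10251 + 44514\right) \left(n - 31917\right) = \left(-10251 + 44514\right) \left(- \frac{23159}{5163} - 31917\right) = 34263 \left(- \frac{164810630}{5163}\right) = - \frac{1882302205230}{1721}$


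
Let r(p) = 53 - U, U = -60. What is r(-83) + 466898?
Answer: 467011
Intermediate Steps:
r(p) = 113 (r(p) = 53 - 1*(-60) = 53 + 60 = 113)
r(-83) + 466898 = 113 + 466898 = 467011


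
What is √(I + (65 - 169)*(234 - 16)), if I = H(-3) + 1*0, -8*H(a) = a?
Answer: I*√362746/4 ≈ 150.57*I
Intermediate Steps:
H(a) = -a/8
I = 3/8 (I = -⅛*(-3) + 1*0 = 3/8 + 0 = 3/8 ≈ 0.37500)
√(I + (65 - 169)*(234 - 16)) = √(3/8 + (65 - 169)*(234 - 16)) = √(3/8 - 104*218) = √(3/8 - 22672) = √(-181373/8) = I*√362746/4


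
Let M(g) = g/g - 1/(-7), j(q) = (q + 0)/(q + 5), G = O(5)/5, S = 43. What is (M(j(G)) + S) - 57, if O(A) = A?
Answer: -90/7 ≈ -12.857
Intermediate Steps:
G = 1 (G = 5/5 = 5*(⅕) = 1)
j(q) = q/(5 + q)
M(g) = 8/7 (M(g) = 1 - 1*(-⅐) = 1 + ⅐ = 8/7)
(M(j(G)) + S) - 57 = (8/7 + 43) - 57 = 309/7 - 57 = -90/7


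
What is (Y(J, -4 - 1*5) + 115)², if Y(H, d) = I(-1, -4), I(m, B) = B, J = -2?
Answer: 12321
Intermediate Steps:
Y(H, d) = -4
(Y(J, -4 - 1*5) + 115)² = (-4 + 115)² = 111² = 12321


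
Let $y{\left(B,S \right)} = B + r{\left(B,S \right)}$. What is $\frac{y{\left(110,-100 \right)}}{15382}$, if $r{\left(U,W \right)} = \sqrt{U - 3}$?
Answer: $\frac{55}{7691} + \frac{\sqrt{107}}{15382} \approx 0.0078237$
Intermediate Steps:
$r{\left(U,W \right)} = \sqrt{-3 + U}$
$y{\left(B,S \right)} = B + \sqrt{-3 + B}$
$\frac{y{\left(110,-100 \right)}}{15382} = \frac{110 + \sqrt{-3 + 110}}{15382} = \left(110 + \sqrt{107}\right) \frac{1}{15382} = \frac{55}{7691} + \frac{\sqrt{107}}{15382}$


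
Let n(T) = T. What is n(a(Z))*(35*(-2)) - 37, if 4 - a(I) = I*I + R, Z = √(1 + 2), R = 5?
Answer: 243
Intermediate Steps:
Z = √3 ≈ 1.7320
a(I) = -1 - I² (a(I) = 4 - (I*I + 5) = 4 - (I² + 5) = 4 - (5 + I²) = 4 + (-5 - I²) = -1 - I²)
n(a(Z))*(35*(-2)) - 37 = (-1 - (√3)²)*(35*(-2)) - 37 = (-1 - 1*3)*(-70) - 37 = (-1 - 3)*(-70) - 37 = -4*(-70) - 37 = 280 - 37 = 243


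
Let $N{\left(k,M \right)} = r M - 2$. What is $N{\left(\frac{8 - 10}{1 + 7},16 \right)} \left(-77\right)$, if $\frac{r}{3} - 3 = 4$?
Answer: $-25718$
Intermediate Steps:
$r = 21$ ($r = 9 + 3 \cdot 4 = 9 + 12 = 21$)
$N{\left(k,M \right)} = -2 + 21 M$ ($N{\left(k,M \right)} = 21 M - 2 = -2 + 21 M$)
$N{\left(\frac{8 - 10}{1 + 7},16 \right)} \left(-77\right) = \left(-2 + 21 \cdot 16\right) \left(-77\right) = \left(-2 + 336\right) \left(-77\right) = 334 \left(-77\right) = -25718$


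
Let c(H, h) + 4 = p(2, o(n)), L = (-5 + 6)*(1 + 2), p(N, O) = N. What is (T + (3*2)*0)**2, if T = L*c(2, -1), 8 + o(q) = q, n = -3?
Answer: 36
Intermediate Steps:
o(q) = -8 + q
L = 3 (L = 1*3 = 3)
c(H, h) = -2 (c(H, h) = -4 + 2 = -2)
T = -6 (T = 3*(-2) = -6)
(T + (3*2)*0)**2 = (-6 + (3*2)*0)**2 = (-6 + 6*0)**2 = (-6 + 0)**2 = (-6)**2 = 36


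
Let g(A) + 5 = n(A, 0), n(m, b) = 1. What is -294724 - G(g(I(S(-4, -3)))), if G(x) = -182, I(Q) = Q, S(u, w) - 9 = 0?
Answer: -294542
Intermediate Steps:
S(u, w) = 9 (S(u, w) = 9 + 0 = 9)
g(A) = -4 (g(A) = -5 + 1 = -4)
-294724 - G(g(I(S(-4, -3)))) = -294724 - 1*(-182) = -294724 + 182 = -294542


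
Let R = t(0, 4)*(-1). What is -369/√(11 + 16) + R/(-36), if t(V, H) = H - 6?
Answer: -1/18 - 41*√3 ≈ -71.070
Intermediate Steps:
t(V, H) = -6 + H
R = 2 (R = (-6 + 4)*(-1) = -2*(-1) = 2)
-369/√(11 + 16) + R/(-36) = -369/√(11 + 16) + 2/(-36) = -369*√3/9 + 2*(-1/36) = -369*√3/9 - 1/18 = -41*√3 - 1/18 = -1/18 - 41*√3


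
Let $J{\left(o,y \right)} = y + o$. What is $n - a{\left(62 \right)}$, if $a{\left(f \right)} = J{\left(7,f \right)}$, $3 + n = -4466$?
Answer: $-4538$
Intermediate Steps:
$n = -4469$ ($n = -3 - 4466 = -4469$)
$J{\left(o,y \right)} = o + y$
$a{\left(f \right)} = 7 + f$
$n - a{\left(62 \right)} = -4469 - \left(7 + 62\right) = -4469 - 69 = -4538$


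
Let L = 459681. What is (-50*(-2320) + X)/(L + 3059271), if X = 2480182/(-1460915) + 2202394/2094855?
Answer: 3550050125984669/107694186204472434 ≈ 0.032964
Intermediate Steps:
X = -79124449324/122416203693 (X = 2480182*(-1/1460915) + 2202394*(1/2094855) = -2480182/1460915 + 2202394/2094855 = -79124449324/122416203693 ≈ -0.64636)
(-50*(-2320) + X)/(L + 3059271) = (-50*(-2320) - 79124449324/122416203693)/(459681 + 3059271) = (116000 - 79124449324/122416203693)/3518952 = (14200200503938676/122416203693)*(1/3518952) = 3550050125984669/107694186204472434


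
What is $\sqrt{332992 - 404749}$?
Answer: $3 i \sqrt{7973} \approx 267.88 i$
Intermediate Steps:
$\sqrt{332992 - 404749} = \sqrt{-71757} = 3 i \sqrt{7973}$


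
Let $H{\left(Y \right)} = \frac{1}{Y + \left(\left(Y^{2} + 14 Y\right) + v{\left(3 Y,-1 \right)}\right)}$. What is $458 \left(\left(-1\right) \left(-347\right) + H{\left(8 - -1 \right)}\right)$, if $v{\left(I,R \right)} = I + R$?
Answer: $\frac{19230275}{121} \approx 1.5893 \cdot 10^{5}$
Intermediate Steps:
$H{\left(Y \right)} = \frac{1}{-1 + Y^{2} + 18 Y}$ ($H{\left(Y \right)} = \frac{1}{Y + \left(\left(Y^{2} + 14 Y\right) + \left(3 Y - 1\right)\right)} = \frac{1}{Y + \left(\left(Y^{2} + 14 Y\right) + \left(-1 + 3 Y\right)\right)} = \frac{1}{Y + \left(-1 + Y^{2} + 17 Y\right)} = \frac{1}{-1 + Y^{2} + 18 Y}$)
$458 \left(\left(-1\right) \left(-347\right) + H{\left(8 - -1 \right)}\right) = 458 \left(\left(-1\right) \left(-347\right) + \frac{1}{-1 + \left(8 - -1\right)^{2} + 18 \left(8 - -1\right)}\right) = 458 \left(347 + \frac{1}{-1 + \left(8 + 1\right)^{2} + 18 \left(8 + 1\right)}\right) = 458 \left(347 + \frac{1}{-1 + 9^{2} + 18 \cdot 9}\right) = 458 \left(347 + \frac{1}{-1 + 81 + 162}\right) = 458 \left(347 + \frac{1}{242}\right) = 458 \cdot \frac{83975}{242} = \frac{19230275}{121}$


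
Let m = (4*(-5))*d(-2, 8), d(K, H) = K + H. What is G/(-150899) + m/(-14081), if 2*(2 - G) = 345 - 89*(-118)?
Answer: 26985149/607088234 ≈ 0.044450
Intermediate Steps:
d(K, H) = H + K
G = -10843/2 (G = 2 - (345 - 89*(-118))/2 = 2 - (345 + 10502)/2 = 2 - 1/2*10847 = 2 - 10847/2 = -10843/2 ≈ -5421.5)
m = -120 (m = (4*(-5))*(8 - 2) = -20*6 = -120)
G/(-150899) + m/(-14081) = -10843/2/(-150899) - 120/(-14081) = -10843/2*(-1/150899) - 120*(-1/14081) = 1549/43114 + 120/14081 = 26985149/607088234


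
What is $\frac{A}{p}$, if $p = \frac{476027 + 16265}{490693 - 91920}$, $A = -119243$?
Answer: $- \frac{47550888839}{492292} \approx -96591.0$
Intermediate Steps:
$p = \frac{492292}{398773} \approx 1.2345$
$\frac{A}{p} = - \frac{119243}{\frac{492292}{398773}} = \left(-119243\right) \frac{398773}{492292} = - \frac{47550888839}{492292}$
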